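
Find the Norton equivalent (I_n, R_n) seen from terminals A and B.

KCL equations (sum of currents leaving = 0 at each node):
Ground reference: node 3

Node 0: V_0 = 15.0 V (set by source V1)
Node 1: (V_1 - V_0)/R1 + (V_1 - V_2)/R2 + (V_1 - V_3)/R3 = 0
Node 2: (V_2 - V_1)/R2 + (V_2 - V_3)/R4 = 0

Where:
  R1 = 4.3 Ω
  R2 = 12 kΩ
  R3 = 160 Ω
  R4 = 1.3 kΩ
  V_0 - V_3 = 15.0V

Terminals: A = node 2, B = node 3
Find the Thévenin equivalent first; then I_n = V_th/R_th and R_n = R_th.
Step 1 — V_th is the open-circuit voltage V_A - V_B (nothing connected across the terminals).
Nodal analysis, taking node 3 as the 0 V reference.
Source V1 fixes V_0 = 15 V.
KCL at each unknown node (sum of currents leaving = 0; resistances in Ω):
  Node 1: (V_1 - 15)/4.3 + (V_1 - V_2)/12000 + (V_1 - 0)/160 = 0
  Node 2: (V_2 - V_1)/12000 + (V_2 - 0)/1300 = 0
Collecting terms (coefficients in siemens):
  0.2389·V_1 - 0.00008333·V_2 = 3.488
  0.0008526·V_2 - 0.00008333·V_1 = 0
Determinant D = (0.2389)(0.0008526) - (-0.00008333)(-0.00008333) = 0.0002037
V_1 = [(3.488)(0.0008526) - (-0.00008333)(0)]/D = 14.6 V
V_2 = [(0.2389)(0) - (3.488)(-0.00008333)]/D = 1.427 V
V_th = V_2 - V_3 = 1.427 - 0 = 1.427 V
Step 2 — R_th: zero the source — replace V1 by a short circuit (node 3 merges into node 0) — and find the resistance seen between A (node 2) and B (node 0).
Reduce the network between node 2 (A) and node 0 (B) by series/parallel combination:
  Rp1 = R1 ‖ R3 (parallel, both between nodes 0 and 1) = 1/(1/4.3 + 1/160) = 4.187 Ω
  Rs1 = R2 + Rp1 (series, joined only at node 1) = 12000 + 4.187 = 12000 Ω
  Rp2 = R4 ‖ Rs1 (parallel, both between nodes 0 and 2) = 1/(1/1300 + 1/12000) = 1173 Ω
R_th = 1.173 kΩ
I_n = V_th/R_th = 1.427/1173 = 0.001217 A, and R_n = R_th = 1.173 kΩ

Final answer: I_n = 0.001217 A, R_n = 1.173 kΩ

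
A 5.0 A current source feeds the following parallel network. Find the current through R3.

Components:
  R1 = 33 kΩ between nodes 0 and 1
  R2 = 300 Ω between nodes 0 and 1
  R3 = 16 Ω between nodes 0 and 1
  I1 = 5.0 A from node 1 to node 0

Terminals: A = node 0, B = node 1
All resistors sit directly between nodes 0 and 1, so they are in parallel and share one voltage V; the full source current 5 A splits among them.
1/R_par = 1/33000 + 1/300 + 1/16 = 0.06586 S  =>  R_par = 15.18 Ω
V = I × R_par = 5 × 15.18 = 75.91 V
I_R3 = V/R3 = 75.91/16 = 4.745 A

Final answer: 4.745 A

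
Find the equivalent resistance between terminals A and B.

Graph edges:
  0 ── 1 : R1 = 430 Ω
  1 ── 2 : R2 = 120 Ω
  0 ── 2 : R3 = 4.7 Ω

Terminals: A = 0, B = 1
Reduce the network between node 0 (A) and node 1 (B) by series/parallel combination:
  Rs1 = R3 + R2 (series, joined only at node 2) = 4.7 + 120 = 124.7 Ω
  Rp1 = R1 ‖ Rs1 (parallel, both between nodes 0 and 1) = 1/(1/430 + 1/124.7) = 96.67 Ω
R_eq = 96.67 Ω

Final answer: 96.67 Ω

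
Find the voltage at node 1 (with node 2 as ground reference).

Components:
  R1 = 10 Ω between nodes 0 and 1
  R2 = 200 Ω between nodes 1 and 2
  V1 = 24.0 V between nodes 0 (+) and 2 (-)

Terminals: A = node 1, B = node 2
Nodal analysis, taking node 2 as the 0 V reference.
Source V1 fixes V_0 = 24 V.
KCL at each unknown node (sum of currents leaving = 0; resistances in Ω):
  Node 1: (V_1 - 24)/10 + (V_1 - 0)/200 = 0
Collecting terms: 0.105 × V_1 = 2.4  =>  V_1 = 22.86 V
The requested potential is V_1 = 22.86 V.

Final answer: V_1 = 22.86 V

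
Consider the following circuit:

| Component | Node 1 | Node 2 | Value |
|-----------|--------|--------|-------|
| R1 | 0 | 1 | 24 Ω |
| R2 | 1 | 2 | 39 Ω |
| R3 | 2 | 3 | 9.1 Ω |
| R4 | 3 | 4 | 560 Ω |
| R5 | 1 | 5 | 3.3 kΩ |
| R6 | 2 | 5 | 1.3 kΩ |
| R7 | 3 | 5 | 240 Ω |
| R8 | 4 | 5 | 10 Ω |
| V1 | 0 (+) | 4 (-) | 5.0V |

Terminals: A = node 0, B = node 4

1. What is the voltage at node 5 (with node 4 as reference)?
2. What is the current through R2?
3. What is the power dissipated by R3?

Nodal analysis, taking node 4 as the 0 V reference.
Source V1 fixes V_0 = 5 V.
KCL at each unknown node (sum of currents leaving = 0; resistances in Ω):
  Node 1: (V_1 - 5)/24 + (V_1 - V_2)/39 + (V_1 - V_5)/3300 = 0
  Node 2: (V_2 - V_1)/39 + (V_2 - V_3)/9.1 + (V_2 - V_5)/1300 = 0
  Node 3: (V_3 - V_2)/9.1 + (V_3 - 0)/560 + (V_3 - V_5)/240 = 0
  Node 5: (V_5 - V_1)/3300 + (V_5 - V_2)/1300 + (V_5 - V_3)/240 + (V_5 - 0)/10 = 0
Collecting terms (coefficients in siemens):
  0.06761·V_1 - 0.02564·V_2 - 0.000303·V_5 = 0.2083
  0.1363·V_2 - 0.02564·V_1 - 0.1099·V_3 - 0.0007692·V_5 = 0
  0.1158·V_3 - 0.1099·V_2 - 0.004167·V_5 = 0
  0.1052·V_5 - 0.000303·V_1 - 0.0007692·V_2 - 0.004167·V_3 = 0
Solving these 4 simultaneous equations (Gaussian elimination) gives:
  V_1 = 4.438 V, V_2 = 3.575 V, V_3 = 3.398 V, V_5 = 0.1734 V
Part 1:
  Read off the nodal solution: V_5 = 0.1734 V
Part 2:
  I_R2 = (V_1 - V_2)/R2 = (4.438 - 3.575)/39 = 0.02212 A
  Magnitude: I_R2 = 0.02212 A
Part 3:
  I_R3 = (V_2 - V_3)/R3 = (3.575 - 3.398)/9.1 = 0.0195 A
  P_R3 = I_R3² × R3 = (0.0195)² × 9.1 = 0.003461 W

Final answers:
1. V_5 = 0.1734 V
2. I_R2 = 0.02212 A
3. P_R3 = 0.003461 W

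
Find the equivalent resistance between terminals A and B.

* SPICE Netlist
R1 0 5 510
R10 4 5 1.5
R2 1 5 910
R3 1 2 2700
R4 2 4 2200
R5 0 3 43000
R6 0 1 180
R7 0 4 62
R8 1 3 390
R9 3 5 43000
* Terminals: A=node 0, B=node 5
The network is not a plain series/parallel combination. Inject a 1 A test current into terminal A (node 0) and return it from terminal B (node 5); then R_eq = V_A / (1 A).
Nodal analysis, taking node 5 as the 0 V reference.
Current source I_test pushes 1 A into node 0 and draws it out of node 5.
KCL at each unknown node (sum of currents leaving = 0; resistances in Ω):
  Node 0: (V_0 - 0)/510 + (V_0 - V_3)/43000 + (V_0 - V_1)/180 + (V_0 - V_4)/62 - 1 = 0
  Node 1: (V_1 - V_0)/180 + (V_1 - 0)/910 + (V_1 - V_2)/2700 + (V_1 - V_3)/390 = 0
  Node 2: (V_2 - V_1)/2700 + (V_2 - V_4)/2200 = 0
  Node 3: (V_3 - V_0)/43000 + (V_3 - V_1)/390 + (V_3 - 0)/43000 = 0
  Node 4: (V_4 - V_0)/62 + (V_4 - V_2)/2200 + (V_4 - 0)/1.5 = 0
Collecting terms (coefficients in siemens):
  0.02367·V_0 - 0.005556·V_1 - 0.00002326·V_3 - 0.01613·V_4 = 1
  0.009589·V_1 - 0.005556·V_0 - 0.0003704·V_2 - 0.002564·V_3 = 0
  0.0008249·V_2 - 0.0003704·V_1 - 0.0004545·V_4 = 0
  0.002611·V_3 - 0.00002326·V_0 - 0.002564·V_1 = 0
  0.6833·V_4 - 0.01613·V_0 - 0.0004545·V_2 = 0
Solving these 5 simultaneous equations (Gaussian elimination) gives:
  V_0 = 53.27 V, V_1 = 43.08 V, V_2 = 20.04 V, V_3 = 42.78 V
  V_4 = 1.271 V
R_eq = V_0 / 1 A = 53.27 Ω

Final answer: 53.27 Ω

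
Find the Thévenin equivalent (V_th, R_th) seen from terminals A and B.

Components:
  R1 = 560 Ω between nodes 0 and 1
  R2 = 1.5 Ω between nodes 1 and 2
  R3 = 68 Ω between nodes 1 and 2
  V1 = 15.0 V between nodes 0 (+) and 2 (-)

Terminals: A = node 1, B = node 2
Step 1 — V_th is the open-circuit voltage V_A - V_B (nothing connected across the terminals).
Nodal analysis, taking node 2 as the 0 V reference.
Source V1 fixes V_0 = 15 V.
KCL at each unknown node (sum of currents leaving = 0; resistances in Ω):
  Node 1: (V_1 - 15)/560 + (V_1 - 0)/1.5 + (V_1 - 0)/68 = 0
Collecting terms: 0.6832 × V_1 = 0.02679  =>  V_1 = 0.03921 V
V_th = V_1 - V_2 = 0.03921 - 0 = 0.03921 V
Step 2 — R_th: zero the source — replace V1 by a short circuit (node 2 merges into node 0) — and find the resistance seen between A (node 1) and B (node 0).
Reduce the network between node 1 (A) and node 0 (B) by series/parallel combination:
  Rp1 = R1 ‖ R2 ‖ R3 (parallel, all between nodes 0 and 1) = 1/(1/560 + 1/1.5 + 1/68) = 1.464 Ω
R_th = 1.464 Ω

Final answer: V_th = 0.03921 V, R_th = 1.464 Ω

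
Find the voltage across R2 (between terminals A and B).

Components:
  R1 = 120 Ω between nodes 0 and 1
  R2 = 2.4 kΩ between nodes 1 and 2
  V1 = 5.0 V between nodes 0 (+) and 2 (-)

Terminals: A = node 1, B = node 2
R1 and R2 are in series across V1 (node 0 → node 1 → node 2), and the output A–B is taken across R2, so this is a voltage divider.
Series current: I = V1/(R1 + R2) = 5/(120 + 2400) = 5/2520 = 0.001984 A
V_R2 = I × R2 = V1 × R2/(R1 + R2) = 5 × 2400/2520 = 4.762 V

Final answer: 4.762 V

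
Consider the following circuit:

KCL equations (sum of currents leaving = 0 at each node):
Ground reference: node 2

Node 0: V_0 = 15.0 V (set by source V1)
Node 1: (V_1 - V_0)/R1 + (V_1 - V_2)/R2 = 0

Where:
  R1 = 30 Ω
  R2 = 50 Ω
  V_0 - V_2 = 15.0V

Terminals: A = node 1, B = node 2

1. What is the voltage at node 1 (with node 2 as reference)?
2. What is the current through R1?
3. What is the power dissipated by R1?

Nodal analysis, taking node 2 as the 0 V reference.
Source V1 fixes V_0 = 15 V.
KCL at each unknown node (sum of currents leaving = 0; resistances in Ω):
  Node 1: (V_1 - 15)/30 + (V_1 - 0)/50 = 0
Collecting terms: 0.05333 × V_1 = 0.5  =>  V_1 = 9.375 V
Part 1:
  Read off the nodal solution: V_1 = 9.375 V
Part 2:
  I_R1 = (V_0 - V_1)/R1 = (15 - 9.375)/30 = 0.1875 A
  Magnitude: I_R1 = 0.1875 A
Part 3:
  I_R1 = (V_0 - V_1)/R1 = (15 - 9.375)/30 = 0.1875 A
  P_R1 = I_R1² × R1 = (0.1875)² × 30 = 1.055 W

Final answers:
1. V_1 = 9.375 V
2. I_R1 = 0.1875 A
3. P_R1 = 1.055 W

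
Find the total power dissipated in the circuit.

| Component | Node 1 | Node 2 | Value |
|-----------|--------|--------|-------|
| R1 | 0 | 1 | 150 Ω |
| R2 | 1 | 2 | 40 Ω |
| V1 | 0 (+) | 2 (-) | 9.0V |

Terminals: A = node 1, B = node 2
Nodal analysis, taking node 2 as the 0 V reference.
Source V1 fixes V_0 = 9 V.
KCL at each unknown node (sum of currents leaving = 0; resistances in Ω):
  Node 1: (V_1 - 9)/150 + (V_1 - 0)/40 = 0
Collecting terms: 0.03167 × V_1 = 0.06  =>  V_1 = 1.895 V
Power in each resistor, P = (ΔV)²/R:
  P_R1 = (9 - 1.895)²/150 = 0.3366 W
  P_R2 = (1.895 - 0)²/40 = 0.08975 W
P_total = P_R1 + P_R2 = 0.4263 W

Final answer: 0.4263 W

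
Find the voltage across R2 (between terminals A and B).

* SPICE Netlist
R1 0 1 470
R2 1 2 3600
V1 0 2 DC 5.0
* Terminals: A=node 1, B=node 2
R1 and R2 are in series across V1 (node 0 → node 1 → node 2), and the output A–B is taken across R2, so this is a voltage divider.
Series current: I = V1/(R1 + R2) = 5/(470 + 3600) = 5/4070 = 0.001229 A
V_R2 = I × R2 = V1 × R2/(R1 + R2) = 5 × 3600/4070 = 4.423 V

Final answer: 4.423 V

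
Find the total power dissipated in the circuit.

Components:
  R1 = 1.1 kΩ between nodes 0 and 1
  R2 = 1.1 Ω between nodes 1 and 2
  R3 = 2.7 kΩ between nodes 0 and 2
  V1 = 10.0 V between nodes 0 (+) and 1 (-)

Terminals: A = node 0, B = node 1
Nodal analysis, taking node 1 as the 0 V reference.
Source V1 fixes V_0 = 10 V.
KCL at each unknown node (sum of currents leaving = 0; resistances in Ω):
  Node 2: (V_2 - 0)/1.1 + (V_2 - 10)/2700 = 0
Collecting terms: 0.9095 × V_2 = 0.003704  =>  V_2 = 0.004072 V
Power in each resistor, P = (ΔV)²/R:
  P_R1 = (10 - 0)²/1100 = 0.09091 W
  P_R2 = (0 - 0.004072)²/1.1 = 0.00001508 W
  P_R3 = (10 - 0.004072)²/2700 = 0.03701 W
P_total = P_R1 + P_R2 + P_R3 = 0.1279 W

Final answer: 0.1279 W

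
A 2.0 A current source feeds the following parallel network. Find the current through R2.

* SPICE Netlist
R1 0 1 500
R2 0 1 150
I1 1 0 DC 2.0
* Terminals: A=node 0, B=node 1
All resistors sit directly between nodes 0 and 1, so they are in parallel and share one voltage V; the full source current 2 A splits among them.
1/R_par = 1/500 + 1/150 = 0.008667 S  =>  R_par = 115.4 Ω
V = I × R_par = 2 × 115.4 = 230.8 V
I_R2 = V/R2 = 230.8/150 = 1.538 A

Final answer: 1.538 A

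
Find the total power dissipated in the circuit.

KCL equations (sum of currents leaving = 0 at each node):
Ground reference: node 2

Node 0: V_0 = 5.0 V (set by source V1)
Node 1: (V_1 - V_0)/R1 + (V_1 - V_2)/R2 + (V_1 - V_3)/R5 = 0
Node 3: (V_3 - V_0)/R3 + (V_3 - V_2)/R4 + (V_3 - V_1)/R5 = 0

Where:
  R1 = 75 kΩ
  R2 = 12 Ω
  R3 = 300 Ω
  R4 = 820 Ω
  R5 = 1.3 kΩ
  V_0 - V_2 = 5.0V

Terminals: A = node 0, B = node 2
Nodal analysis, taking node 2 as the 0 V reference.
Source V1 fixes V_0 = 5 V.
KCL at each unknown node (sum of currents leaving = 0; resistances in Ω):
  Node 1: (V_1 - 5)/75000 + (V_1 - 0)/12 + (V_1 - V_3)/1300 = 0
  Node 3: (V_3 - 5)/300 + (V_3 - 0)/820 + (V_3 - V_1)/1300 = 0
Collecting terms (coefficients in siemens):
  0.08412·V_1 - 0.0007692·V_3 = 0.00006667
  0.005322·V_3 - 0.0007692·V_1 = 0.01667
Determinant D = (0.08412)(0.005322) - (-0.0007692)(-0.0007692) = 0.0004471
V_1 = [(0.00006667)(0.005322) - (-0.0007692)(0.01667)]/D = 0.02947 V
V_3 = [(0.08412)(0.01667) - (0.00006667)(-0.0007692)]/D = 3.136 V
Power in each resistor, P = (ΔV)²/R:
  P_R1 = (5 - 0.02947)²/75000 = 0.0003294 W
  P_R2 = (0.02947 - 0)²/12 = 0.00007237 W
  P_R3 = (5 - 3.136)²/300 = 0.01158 W
  P_R4 = (0 - 3.136)²/820 = 0.01199 W
  P_R5 = (0.02947 - 3.136)²/1300 = 0.007423 W
P_total = P_R1 + P_R2 + P_R3 + P_R4 + P_R5 = 0.0314 W

Final answer: 0.0314 W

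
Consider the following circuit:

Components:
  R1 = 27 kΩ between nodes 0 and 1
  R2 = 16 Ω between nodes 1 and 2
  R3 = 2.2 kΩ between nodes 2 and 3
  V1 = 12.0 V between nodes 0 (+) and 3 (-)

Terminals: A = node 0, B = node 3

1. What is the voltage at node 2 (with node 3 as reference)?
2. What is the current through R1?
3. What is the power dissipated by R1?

Nodal analysis, taking node 3 as the 0 V reference.
Source V1 fixes V_0 = 12 V.
KCL at each unknown node (sum of currents leaving = 0; resistances in Ω):
  Node 1: (V_1 - 12)/27000 + (V_1 - V_2)/16 = 0
  Node 2: (V_2 - V_1)/16 + (V_2 - 0)/2200 = 0
Collecting terms (coefficients in siemens):
  0.06254·V_1 - 0.0625·V_2 = 0.0004444
  0.06295·V_2 - 0.0625·V_1 = 0
Determinant D = (0.06254)(0.06295) - (-0.0625)(-0.0625) = 0.00003074
V_1 = [(0.0004444)(0.06295) - (-0.0625)(0)]/D = 0.9102 V
V_2 = [(0.06254)(0) - (0.0004444)(-0.0625)]/D = 0.9036 V
Part 1:
  Read off the nodal solution: V_2 = 0.9036 V
Part 2:
  I_R1 = (V_0 - V_1)/R1 = (12 - 0.9102)/27000 = 0.0004107 A
  Magnitude: I_R1 = 0.0004107 A
Part 3:
  I_R1 = (V_0 - V_1)/R1 = (12 - 0.9102)/27000 = 0.0004107 A
  P_R1 = I_R1² × R1 = (0.0004107)² × 27000 = 0.004555 W

Final answers:
1. V_2 = 0.9036 V
2. I_R1 = 0.0004107 A
3. P_R1 = 0.004555 W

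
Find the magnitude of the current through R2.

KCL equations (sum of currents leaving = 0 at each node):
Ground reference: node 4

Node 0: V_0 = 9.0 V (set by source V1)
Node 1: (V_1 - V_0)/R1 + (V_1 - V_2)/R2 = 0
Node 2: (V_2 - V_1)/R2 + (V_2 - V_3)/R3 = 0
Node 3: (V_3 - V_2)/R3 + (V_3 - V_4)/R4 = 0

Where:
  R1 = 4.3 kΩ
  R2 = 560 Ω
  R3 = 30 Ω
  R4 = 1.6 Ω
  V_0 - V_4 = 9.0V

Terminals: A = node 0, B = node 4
Nodal analysis, taking node 4 as the 0 V reference.
Source V1 fixes V_0 = 9 V.
KCL at each unknown node (sum of currents leaving = 0; resistances in Ω):
  Node 1: (V_1 - 9)/4300 + (V_1 - V_2)/560 = 0
  Node 2: (V_2 - V_1)/560 + (V_2 - V_3)/30 = 0
  Node 3: (V_3 - V_2)/30 + (V_3 - 0)/1.6 = 0
Collecting terms (coefficients in siemens):
  0.002018·V_1 - 0.001786·V_2 = 0.002093
  0.03512·V_2 - 0.001786·V_1 - 0.03333·V_3 = 0
  0.6583·V_3 - 0.03333·V_2 = 0
Solving these 3 simultaneous equations (Gaussian elimination) gives:
  V_1 = 1.088 V, V_2 = 0.05814 V, V_3 = 0.002944 V
I_R2 = (V_1 - V_2)/R2 = (1.088 - 0.05814)/560 = 0.00184 A
|I_R2| = 0.00184 A

Final answer: |I_R2| = 0.00184 A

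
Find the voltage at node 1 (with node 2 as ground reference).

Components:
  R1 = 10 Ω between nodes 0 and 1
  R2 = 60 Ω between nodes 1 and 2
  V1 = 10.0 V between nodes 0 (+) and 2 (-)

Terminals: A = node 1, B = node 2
Nodal analysis, taking node 2 as the 0 V reference.
Source V1 fixes V_0 = 10 V.
KCL at each unknown node (sum of currents leaving = 0; resistances in Ω):
  Node 1: (V_1 - 10)/10 + (V_1 - 0)/60 = 0
Collecting terms: 0.1167 × V_1 = 1  =>  V_1 = 8.571 V
The requested potential is V_1 = 8.571 V.

Final answer: V_1 = 8.571 V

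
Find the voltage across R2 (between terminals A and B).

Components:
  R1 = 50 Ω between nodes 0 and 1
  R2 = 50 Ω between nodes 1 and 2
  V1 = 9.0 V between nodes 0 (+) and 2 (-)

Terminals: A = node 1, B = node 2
R1 and R2 are in series across V1 (node 0 → node 1 → node 2), and the output A–B is taken across R2, so this is a voltage divider.
Series current: I = V1/(R1 + R2) = 9/(50 + 50) = 9/100 = 0.09 A
V_R2 = I × R2 = V1 × R2/(R1 + R2) = 9 × 50/100 = 4.5 V

Final answer: 4.5 V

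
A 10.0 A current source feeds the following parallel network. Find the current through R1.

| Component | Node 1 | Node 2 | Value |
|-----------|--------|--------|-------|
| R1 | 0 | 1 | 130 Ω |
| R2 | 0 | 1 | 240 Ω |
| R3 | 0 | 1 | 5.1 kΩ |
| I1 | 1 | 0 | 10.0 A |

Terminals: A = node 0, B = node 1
All resistors sit directly between nodes 0 and 1, so they are in parallel and share one voltage V; the full source current 10 A splits among them.
1/R_par = 1/130 + 1/240 + 1/5100 = 0.01206 S  =>  R_par = 82.95 Ω
V = I × R_par = 10 × 82.95 = 829.5 V
I_R1 = V/R1 = 829.5/130 = 6.381 A

Final answer: 6.381 A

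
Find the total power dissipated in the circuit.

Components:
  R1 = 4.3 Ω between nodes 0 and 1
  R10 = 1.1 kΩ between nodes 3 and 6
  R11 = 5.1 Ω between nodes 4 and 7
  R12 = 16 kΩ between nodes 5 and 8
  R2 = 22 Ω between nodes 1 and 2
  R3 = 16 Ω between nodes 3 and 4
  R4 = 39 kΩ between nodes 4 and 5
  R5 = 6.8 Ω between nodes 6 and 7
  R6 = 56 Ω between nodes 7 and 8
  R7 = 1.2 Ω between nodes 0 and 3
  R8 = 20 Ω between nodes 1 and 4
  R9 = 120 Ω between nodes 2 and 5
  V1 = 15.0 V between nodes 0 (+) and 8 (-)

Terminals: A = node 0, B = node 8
Nodal analysis, taking node 8 as the 0 V reference.
Source V1 fixes V_0 = 15 V.
KCL at each unknown node (sum of currents leaving = 0; resistances in Ω):
  Node 1: (V_1 - 15)/4.3 + (V_1 - V_2)/22 + (V_1 - V_4)/20 = 0
  Node 2: (V_2 - V_1)/22 + (V_2 - V_5)/120 = 0
  Node 3: (V_3 - V_4)/16 + (V_3 - 15)/1.2 + (V_3 - V_6)/1100 = 0
  Node 4: (V_4 - V_3)/16 + (V_4 - V_5)/39000 + (V_4 - V_1)/20 + (V_4 - V_7)/5.1 = 0
  Node 5: (V_5 - V_4)/39000 + (V_5 - V_2)/120 + (V_5 - 0)/16000 = 0
  Node 6: (V_6 - V_7)/6.8 + (V_6 - V_3)/1100 = 0
  Node 7: (V_7 - V_6)/6.8 + (V_7 - 0)/56 + (V_7 - V_4)/5.1 = 0
Collecting terms (coefficients in siemens):
  0.328·V_1 - 0.04545·V_2 - 0.05·V_4 = 3.488
  0.05379·V_2 - 0.04545·V_1 - 0.008333·V_5 = 0
  0.8967·V_3 - 0.0625·V_4 - 0.0009091·V_6 = 12.5
  0.3086·V_4 - 0.05·V_1 - 0.0625·V_3 - 0.00002564·V_5 - 0.1961·V_7 = 0
  0.008421·V_5 - 0.008333·V_2 - 0.00002564·V_4 = 0
  0.148·V_6 - 0.0009091·V_3 - 0.1471·V_7 = 0
  0.361·V_7 - 0.1961·V_4 - 0.1471·V_6 = 0
Solving these 7 simultaneous equations (Gaussian elimination) gives:
  V_1 = 14.62 V, V_2 = 14.6 V, V_3 = 14.85 V, V_4 = 12.9 V
  V_5 = 14.49 V, V_6 = 11.85 V, V_7 = 11.83 V
Power in each resistor, P = (ΔV)²/R:
  P_R1 = (15 - 14.62)²/4.3 = 0.03281 W
  P_R2 = (14.62 - 14.6)²/22 = 0.00001971 W
  P_R3 = (14.85 - 12.9)²/16 = 0.2386 W
  P_R4 = (12.9 - 14.49)²/39000 = 0.00006513 W
  P_R5 = (11.85 - 11.83)²/6.8 = 0.00005055 W
  P_R6 = (11.83 - 0)²/56 = 2.5 W
  P_R7 = (15 - 14.85)²/1.2 = 0.0187 W
  P_R8 = (14.62 - 12.9)²/20 = 0.1493 W
  P_R9 = (14.6 - 14.49)²/120 = 0.0001075 W
  P_R10 = (14.85 - 11.85)²/1100 = 0.008177 W
  P_R11 = (12.9 - 11.83)²/5.1 = 0.2219 W
  P_R12 = (14.49 - 0)²/16000 = 0.01312 W
P_total = P_R1 + P_R2 + P_R3 + P_R4 + P_R5 + P_R6 + P_R7 + P_R8 + P_R9 + P_R10 + P_R11 + P_R12 = 3.183 W

Final answer: 3.183 W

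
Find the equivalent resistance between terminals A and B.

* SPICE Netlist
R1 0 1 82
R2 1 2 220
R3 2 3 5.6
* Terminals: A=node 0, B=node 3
Reduce the network between node 0 (A) and node 3 (B) by series/parallel combination:
  Rs1 = R1 + R2 (series, joined only at node 1) = 82 + 220 = 302 Ω
  Rs2 = R3 + Rs1 (series, joined only at node 2) = 5.6 + 302 = 307.6 Ω
R_eq = 307.6 Ω

Final answer: 307.6 Ω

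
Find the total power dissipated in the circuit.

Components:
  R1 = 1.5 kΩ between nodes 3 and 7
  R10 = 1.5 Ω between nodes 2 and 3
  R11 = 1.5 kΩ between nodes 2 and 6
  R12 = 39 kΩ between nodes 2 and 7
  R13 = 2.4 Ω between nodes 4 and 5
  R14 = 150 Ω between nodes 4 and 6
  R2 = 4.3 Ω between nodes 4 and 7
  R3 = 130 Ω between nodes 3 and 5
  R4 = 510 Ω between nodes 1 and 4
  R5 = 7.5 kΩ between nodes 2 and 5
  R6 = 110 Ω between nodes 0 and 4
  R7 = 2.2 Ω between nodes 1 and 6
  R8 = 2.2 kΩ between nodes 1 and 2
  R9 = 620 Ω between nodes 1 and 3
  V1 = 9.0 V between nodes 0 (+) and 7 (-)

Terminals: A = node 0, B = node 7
Nodal analysis, taking node 7 as the 0 V reference.
Source V1 fixes V_0 = 9 V.
KCL at each unknown node (sum of currents leaving = 0; resistances in Ω):
  Node 1: (V_1 - V_4)/510 + (V_1 - V_6)/2.2 + (V_1 - V_2)/2200 + (V_1 - V_3)/620 = 0
  Node 2: (V_2 - V_5)/7500 + (V_2 - V_1)/2200 + (V_2 - V_3)/1.5 + (V_2 - V_6)/1500 + (V_2 - 0)/39000 = 0
  Node 3: (V_3 - 0)/1500 + (V_3 - V_5)/130 + (V_3 - V_1)/620 + (V_3 - V_2)/1.5 = 0
  Node 4: (V_4 - 0)/4.3 + (V_4 - V_1)/510 + (V_4 - 9)/110 + (V_4 - V_5)/2.4 + (V_4 - V_6)/150 = 0
  Node 5: (V_5 - V_3)/130 + (V_5 - V_2)/7500 + (V_5 - V_4)/2.4 = 0
  Node 6: (V_6 - V_1)/2.2 + (V_6 - V_2)/1500 + (V_6 - V_4)/150 = 0
Collecting terms (coefficients in siemens):
  0.4586·V_1 - 0.0004545·V_2 - 0.001613·V_3 - 0.001961·V_4 - 0.4545·V_6 = 0
  0.6679·V_2 - 0.0004545·V_1 - 0.6667·V_3 - 0.0001333·V_5 - 0.0006667·V_6 = 0
  0.6766·V_3 - 0.001613·V_1 - 0.6667·V_2 - 0.007692·V_5 = 0
  0.6669·V_4 - 0.001961·V_1 - 0.4167·V_5 - 0.006667·V_6 = 0.08182
  0.4245·V_5 - 0.0001333·V_2 - 0.007692·V_3 - 0.4167·V_4 = 0
  0.4619·V_6 - 0.4545·V_1 - 0.0006667·V_2 - 0.006667·V_4 = 0
Solving these 6 simultaneous equations (Gaussian elimination) gives:
  V_1 = 0.3323 V, V_2 = 0.3153 V, V_3 = 0.3153 V, V_4 = 0.3377 V
  V_5 = 0.3373 V, V_6 = 0.3323 V
Power in each resistor, P = (ΔV)²/R:
  P_R1 = (0.3153 - 0)²/1500 = 0.00006628 W
  P_R2 = (0.3377 - 0)²/4.3 = 0.02652 W
  P_R3 = (0.3153 - 0.3373)²/130 = 0.000003712 W
  P_R4 = (0.3323 - 0.3377)²/510 = 0.00000005756 W
  P_R5 = (0.3153 - 0.3373)²/7500 = 0.00000006422 W
  P_R6 = (9 - 0.3377)²/110 = 0.6821 W
  P_R7 = (0.3323 - 0.3323)²/2.2 = 0.000000001313 W
  P_R8 = (0.3323 - 0.3153)²/2200 = 0.0000001304 W
  P_R9 = (0.3323 - 0.3153)²/620 = 0.000000464 W
  P_R10 = (0.3153 - 0.3153)²/1.5 = 0.0000000002886 W
  P_R11 = (0.3153 - 0.3323)²/1500 = 0.0000001925 W
  P_R12 = (0.3153 - 0)²/39000 = 0.000002549 W
  P_R13 = (0.3377 - 0.3373)²/2.4 = 0.00000007092 W
  P_R14 = (0.3377 - 0.3323)²/150 = 0.0000001918 W
P_total = P_R1 + P_R2 + P_R3 + P_R4 + P_R5 + P_R6 + P_R7 + P_R8 + P_R9 + P_R10 + P_R11 + P_R12 + P_R13 + P_R14 = 0.7087 W

Final answer: 0.7087 W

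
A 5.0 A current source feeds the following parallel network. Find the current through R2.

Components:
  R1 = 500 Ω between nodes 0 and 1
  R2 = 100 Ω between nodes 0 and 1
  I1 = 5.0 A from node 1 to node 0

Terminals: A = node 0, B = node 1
All resistors sit directly between nodes 0 and 1, so they are in parallel and share one voltage V; the full source current 5 A splits among them.
1/R_par = 1/500 + 1/100 = 0.012 S  =>  R_par = 83.33 Ω
V = I × R_par = 5 × 83.33 = 416.7 V
I_R2 = V/R2 = 416.7/100 = 4.167 A

Final answer: 4.167 A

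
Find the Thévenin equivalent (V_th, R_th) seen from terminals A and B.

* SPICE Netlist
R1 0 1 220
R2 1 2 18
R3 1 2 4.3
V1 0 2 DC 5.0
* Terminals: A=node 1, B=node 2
Step 1 — V_th is the open-circuit voltage V_A - V_B (nothing connected across the terminals).
Nodal analysis, taking node 2 as the 0 V reference.
Source V1 fixes V_0 = 5 V.
KCL at each unknown node (sum of currents leaving = 0; resistances in Ω):
  Node 1: (V_1 - 5)/220 + (V_1 - 0)/18 + (V_1 - 0)/4.3 = 0
Collecting terms: 0.2927 × V_1 = 0.02273  =>  V_1 = 0.07766 V
V_th = V_1 - V_2 = 0.07766 - 0 = 0.07766 V
Step 2 — R_th: zero the source — replace V1 by a short circuit (node 2 merges into node 0) — and find the resistance seen between A (node 1) and B (node 0).
Reduce the network between node 1 (A) and node 0 (B) by series/parallel combination:
  Rp1 = R1 ‖ R2 ‖ R3 (parallel, all between nodes 0 and 1) = 1/(1/220 + 1/18 + 1/4.3) = 3.417 Ω
R_th = 3.417 Ω

Final answer: V_th = 0.07766 V, R_th = 3.417 Ω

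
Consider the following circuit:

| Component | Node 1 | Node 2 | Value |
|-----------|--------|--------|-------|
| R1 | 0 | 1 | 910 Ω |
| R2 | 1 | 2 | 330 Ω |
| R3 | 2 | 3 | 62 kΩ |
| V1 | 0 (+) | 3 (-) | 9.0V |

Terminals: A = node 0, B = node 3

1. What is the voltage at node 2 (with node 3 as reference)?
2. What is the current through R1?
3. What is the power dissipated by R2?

Nodal analysis, taking node 3 as the 0 V reference.
Source V1 fixes V_0 = 9 V.
KCL at each unknown node (sum of currents leaving = 0; resistances in Ω):
  Node 1: (V_1 - 9)/910 + (V_1 - V_2)/330 = 0
  Node 2: (V_2 - V_1)/330 + (V_2 - 0)/62000 = 0
Collecting terms (coefficients in siemens):
  0.004129·V_1 - 0.00303·V_2 = 0.00989
  0.003046·V_2 - 0.00303·V_1 = 0
Determinant D = (0.004129)(0.003046) - (-0.00303)(-0.00303) = 0.000003397
V_1 = [(0.00989)(0.003046) - (-0.00303)(0)]/D = 8.87 V
V_2 = [(0.004129)(0) - (0.00989)(-0.00303)]/D = 8.824 V
Part 1:
  Read off the nodal solution: V_2 = 8.824 V
Part 2:
  I_R1 = (V_0 - V_1)/R1 = (9 - 8.87)/910 = 0.0001423 A
  Magnitude: I_R1 = 0.0001423 A
Part 3:
  I_R2 = (V_1 - V_2)/R2 = (8.87 - 8.824)/330 = 0.0001423 A
  P_R2 = I_R2² × R2 = (0.0001423)² × 330 = 0.000006684 W

Final answers:
1. V_2 = 8.824 V
2. I_R1 = 0.0001423 A
3. P_R2 = 6.684e-06 W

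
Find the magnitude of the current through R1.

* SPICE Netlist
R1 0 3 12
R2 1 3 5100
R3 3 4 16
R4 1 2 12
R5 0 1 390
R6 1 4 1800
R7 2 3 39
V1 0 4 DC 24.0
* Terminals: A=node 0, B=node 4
Nodal analysis, taking node 4 as the 0 V reference.
Source V1 fixes V_0 = 24 V.
KCL at each unknown node (sum of currents leaving = 0; resistances in Ω):
  Node 1: (V_1 - V_3)/5100 + (V_1 - V_2)/12 + (V_1 - 24)/390 + (V_1 - 0)/1800 = 0
  Node 2: (V_2 - V_1)/12 + (V_2 - V_3)/39 = 0
  Node 3: (V_3 - 24)/12 + (V_3 - V_1)/5100 + (V_3 - 0)/16 + (V_3 - V_2)/39 = 0
Collecting terms (coefficients in siemens):
  0.08665·V_1 - 0.08333·V_2 - 0.0001961·V_3 = 0.06154
  0.109·V_2 - 0.08333·V_1 - 0.02564·V_3 = 0
  0.1717·V_3 - 0.0001961·V_1 - 0.02564·V_2 = 2
Solving these 3 simultaneous equations (Gaussian elimination) gives:
  V_1 = 14.63 V, V_2 = 14.44 V, V_3 = 13.82 V
I_R1 = (V_0 - V_3)/R1 = (24 - 13.82)/12 = 0.8481 A
|I_R1| = 0.8481 A

Final answer: |I_R1| = 0.8481 A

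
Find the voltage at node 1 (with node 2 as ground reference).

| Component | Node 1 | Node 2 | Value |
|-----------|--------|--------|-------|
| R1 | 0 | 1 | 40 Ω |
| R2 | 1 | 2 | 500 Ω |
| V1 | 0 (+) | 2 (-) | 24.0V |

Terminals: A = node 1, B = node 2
Nodal analysis, taking node 2 as the 0 V reference.
Source V1 fixes V_0 = 24 V.
KCL at each unknown node (sum of currents leaving = 0; resistances in Ω):
  Node 1: (V_1 - 24)/40 + (V_1 - 0)/500 = 0
Collecting terms: 0.027 × V_1 = 0.6  =>  V_1 = 22.22 V
The requested potential is V_1 = 22.22 V.

Final answer: V_1 = 22.22 V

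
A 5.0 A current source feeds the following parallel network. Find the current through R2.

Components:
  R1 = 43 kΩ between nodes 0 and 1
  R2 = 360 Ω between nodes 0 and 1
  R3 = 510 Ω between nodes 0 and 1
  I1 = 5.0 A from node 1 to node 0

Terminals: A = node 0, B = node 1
All resistors sit directly between nodes 0 and 1, so they are in parallel and share one voltage V; the full source current 5 A splits among them.
1/R_par = 1/43000 + 1/360 + 1/510 = 0.004762 S  =>  R_par = 210 Ω
V = I × R_par = 5 × 210 = 1050 V
I_R2 = V/R2 = 1050/360 = 2.917 A

Final answer: 2.917 A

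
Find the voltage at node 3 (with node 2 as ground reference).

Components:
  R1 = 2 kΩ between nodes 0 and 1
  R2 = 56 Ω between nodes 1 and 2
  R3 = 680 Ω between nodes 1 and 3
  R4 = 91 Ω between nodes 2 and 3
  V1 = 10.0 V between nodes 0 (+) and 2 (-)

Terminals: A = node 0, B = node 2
Nodal analysis, taking node 2 as the 0 V reference.
Source V1 fixes V_0 = 10 V.
KCL at each unknown node (sum of currents leaving = 0; resistances in Ω):
  Node 1: (V_1 - 10)/2000 + (V_1 - 0)/56 + (V_1 - V_3)/680 = 0
  Node 3: (V_3 - V_1)/680 + (V_3 - 0)/91 = 0
Collecting terms (coefficients in siemens):
  0.01983·V_1 - 0.001471·V_3 = 0.005
  0.01246·V_3 - 0.001471·V_1 = 0
Determinant D = (0.01983)(0.01246) - (-0.001471)(-0.001471) = 0.0002449
V_1 = [(0.005)(0.01246) - (-0.001471)(0)]/D = 0.2544 V
V_3 = [(0.01983)(0) - (0.005)(-0.001471)]/D = 0.03003 V
The requested potential is V_3 = 0.03003 V.

Final answer: V_3 = 0.03003 V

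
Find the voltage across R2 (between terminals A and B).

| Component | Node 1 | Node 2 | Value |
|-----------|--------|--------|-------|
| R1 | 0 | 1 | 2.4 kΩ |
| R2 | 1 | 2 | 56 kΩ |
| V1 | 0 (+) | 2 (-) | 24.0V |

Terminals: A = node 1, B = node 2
R1 and R2 are in series across V1 (node 0 → node 1 → node 2), and the output A–B is taken across R2, so this is a voltage divider.
Series current: I = V1/(R1 + R2) = 24/(2400 + 56000) = 24/58400 = 0.000411 A
V_R2 = I × R2 = V1 × R2/(R1 + R2) = 24 × 56000/58400 = 23.01 V

Final answer: 23.01 V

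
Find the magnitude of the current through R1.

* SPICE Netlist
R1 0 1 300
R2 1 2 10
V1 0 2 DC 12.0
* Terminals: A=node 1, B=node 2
Nodal analysis, taking node 2 as the 0 V reference.
Source V1 fixes V_0 = 12 V.
KCL at each unknown node (sum of currents leaving = 0; resistances in Ω):
  Node 1: (V_1 - 12)/300 + (V_1 - 0)/10 = 0
Collecting terms: 0.1033 × V_1 = 0.04  =>  V_1 = 0.3871 V
I_R1 = (V_0 - V_1)/R1 = (12 - 0.3871)/300 = 0.03871 A
|I_R1| = 0.03871 A

Final answer: |I_R1| = 0.03871 A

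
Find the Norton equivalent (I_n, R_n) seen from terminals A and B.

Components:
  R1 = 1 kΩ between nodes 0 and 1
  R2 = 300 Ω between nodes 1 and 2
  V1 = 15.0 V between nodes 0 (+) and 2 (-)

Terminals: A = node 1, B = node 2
Find the Thévenin equivalent first; then I_n = V_th/R_th and R_n = R_th.
Step 1 — V_th is the open-circuit voltage V_A - V_B (nothing connected across the terminals).
Nodal analysis, taking node 2 as the 0 V reference.
Source V1 fixes V_0 = 15 V.
KCL at each unknown node (sum of currents leaving = 0; resistances in Ω):
  Node 1: (V_1 - 15)/1000 + (V_1 - 0)/300 = 0
Collecting terms: 0.004333 × V_1 = 0.015  =>  V_1 = 3.462 V
V_th = V_1 - V_2 = 3.462 - 0 = 3.462 V
Step 2 — R_th: zero the source — replace V1 by a short circuit (node 2 merges into node 0) — and find the resistance seen between A (node 1) and B (node 0).
Reduce the network between node 1 (A) and node 0 (B) by series/parallel combination:
  Rp1 = R1 ‖ R2 (parallel, both between nodes 0 and 1) = 1/(1/1000 + 1/300) = 230.8 Ω
R_th = 230.8 Ω
I_n = V_th/R_th = 3.462/230.8 = 0.015 A, and R_n = R_th = 230.8 Ω

Final answer: I_n = 0.015 A, R_n = 230.8 Ω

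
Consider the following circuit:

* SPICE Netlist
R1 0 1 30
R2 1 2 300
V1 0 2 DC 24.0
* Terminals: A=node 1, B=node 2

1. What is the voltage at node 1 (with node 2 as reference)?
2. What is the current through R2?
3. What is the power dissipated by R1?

Nodal analysis, taking node 2 as the 0 V reference.
Source V1 fixes V_0 = 24 V.
KCL at each unknown node (sum of currents leaving = 0; resistances in Ω):
  Node 1: (V_1 - 24)/30 + (V_1 - 0)/300 = 0
Collecting terms: 0.03667 × V_1 = 0.8  =>  V_1 = 21.82 V
Part 1:
  Read off the nodal solution: V_1 = 21.82 V
Part 2:
  I_R2 = (V_1 - V_2)/R2 = (21.82 - 0)/300 = 0.07273 A
  Magnitude: I_R2 = 0.07273 A
Part 3:
  I_R1 = (V_0 - V_1)/R1 = (24 - 21.82)/30 = 0.07273 A
  P_R1 = I_R1² × R1 = (0.07273)² × 30 = 0.1587 W

Final answers:
1. V_1 = 21.82 V
2. I_R2 = 0.07273 A
3. P_R1 = 0.1587 W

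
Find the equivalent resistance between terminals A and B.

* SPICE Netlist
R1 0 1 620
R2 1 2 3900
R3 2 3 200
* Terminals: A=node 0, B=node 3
Reduce the network between node 0 (A) and node 3 (B) by series/parallel combination:
  Rs1 = R1 + R2 (series, joined only at node 1) = 620 + 3900 = 4520 Ω
  Rs2 = R3 + Rs1 (series, joined only at node 2) = 200 + 4520 = 4720 Ω
R_eq = 4.72 kΩ

Final answer: 4.72 kΩ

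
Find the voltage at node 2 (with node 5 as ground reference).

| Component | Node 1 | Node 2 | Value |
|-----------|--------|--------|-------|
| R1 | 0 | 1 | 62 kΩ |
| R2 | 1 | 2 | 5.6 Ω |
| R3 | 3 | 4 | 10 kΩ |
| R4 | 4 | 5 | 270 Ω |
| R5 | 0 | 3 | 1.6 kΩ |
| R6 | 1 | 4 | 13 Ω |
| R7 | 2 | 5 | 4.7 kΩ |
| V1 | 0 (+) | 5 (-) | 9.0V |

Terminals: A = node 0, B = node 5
Nodal analysis, taking node 5 as the 0 V reference.
Source V1 fixes V_0 = 9 V.
KCL at each unknown node (sum of currents leaving = 0; resistances in Ω):
  Node 1: (V_1 - 9)/62000 + (V_1 - V_2)/5.6 + (V_1 - V_4)/13 = 0
  Node 2: (V_2 - V_1)/5.6 + (V_2 - 0)/4700 = 0
  Node 3: (V_3 - V_4)/10000 + (V_3 - 9)/1600 = 0
  Node 4: (V_4 - V_3)/10000 + (V_4 - 0)/270 + (V_4 - V_1)/13 = 0
Collecting terms (coefficients in siemens):
  0.2555·V_1 - 0.1786·V_2 - 0.07692·V_4 = 0.0001452
  0.1788·V_2 - 0.1786·V_1 = 0
  0.000725·V_3 - 0.0001·V_4 = 0.005625
  0.08073·V_4 - 0.07692·V_1 - 0.0001·V_3 = 0
Solving these 4 simultaneous equations (Gaussian elimination) gives:
  V_1 = 0.2303 V, V_2 = 0.2301 V, V_3 = 7.79 V, V_4 = 0.2291 V
The requested potential is V_2 = 0.2301 V.

Final answer: V_2 = 0.2301 V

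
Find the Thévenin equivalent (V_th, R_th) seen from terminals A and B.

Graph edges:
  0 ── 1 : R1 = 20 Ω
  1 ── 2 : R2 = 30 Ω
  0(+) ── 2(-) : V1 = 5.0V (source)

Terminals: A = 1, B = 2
Step 1 — V_th is the open-circuit voltage V_A - V_B (nothing connected across the terminals).
Nodal analysis, taking node 2 as the 0 V reference.
Source V1 fixes V_0 = 5 V.
KCL at each unknown node (sum of currents leaving = 0; resistances in Ω):
  Node 1: (V_1 - 5)/20 + (V_1 - 0)/30 = 0
Collecting terms: 0.08333 × V_1 = 0.25  =>  V_1 = 3 V
V_th = V_1 - V_2 = 3 - 0 = 3 V
Step 2 — R_th: zero the source — replace V1 by a short circuit (node 2 merges into node 0) — and find the resistance seen between A (node 1) and B (node 0).
Reduce the network between node 1 (A) and node 0 (B) by series/parallel combination:
  Rp1 = R1 ‖ R2 (parallel, both between nodes 0 and 1) = 1/(1/20 + 1/30) = 12 Ω
R_th = 12 Ω

Final answer: V_th = 3 V, R_th = 12 Ω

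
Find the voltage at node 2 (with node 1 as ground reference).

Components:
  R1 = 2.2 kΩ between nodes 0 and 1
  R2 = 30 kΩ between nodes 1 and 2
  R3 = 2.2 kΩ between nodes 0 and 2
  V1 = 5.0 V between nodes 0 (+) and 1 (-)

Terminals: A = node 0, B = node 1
Nodal analysis, taking node 1 as the 0 V reference.
Source V1 fixes V_0 = 5 V.
KCL at each unknown node (sum of currents leaving = 0; resistances in Ω):
  Node 2: (V_2 - 0)/30000 + (V_2 - 5)/2200 = 0
Collecting terms: 0.0004879 × V_2 = 0.002273  =>  V_2 = 4.658 V
The requested potential is V_2 = 4.658 V.

Final answer: V_2 = 4.658 V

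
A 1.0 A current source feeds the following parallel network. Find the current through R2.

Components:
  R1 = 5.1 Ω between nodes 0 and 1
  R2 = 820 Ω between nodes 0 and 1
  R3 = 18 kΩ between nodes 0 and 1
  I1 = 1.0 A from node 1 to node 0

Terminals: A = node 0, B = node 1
All resistors sit directly between nodes 0 and 1, so they are in parallel and share one voltage V; the full source current 1 A splits among them.
1/R_par = 1/5.1 + 1/820 + 1/18000 = 0.1974 S  =>  R_par = 5.067 Ω
V = I × R_par = 1 × 5.067 = 5.067 V
I_R2 = V/R2 = 5.067/820 = 0.006179 A

Final answer: 0.006179 A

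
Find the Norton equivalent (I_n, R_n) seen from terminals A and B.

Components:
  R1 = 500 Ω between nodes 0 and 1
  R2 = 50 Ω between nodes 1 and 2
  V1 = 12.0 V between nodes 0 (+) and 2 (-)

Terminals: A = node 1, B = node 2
Find the Thévenin equivalent first; then I_n = V_th/R_th and R_n = R_th.
Step 1 — V_th is the open-circuit voltage V_A - V_B (nothing connected across the terminals).
Nodal analysis, taking node 2 as the 0 V reference.
Source V1 fixes V_0 = 12 V.
KCL at each unknown node (sum of currents leaving = 0; resistances in Ω):
  Node 1: (V_1 - 12)/500 + (V_1 - 0)/50 = 0
Collecting terms: 0.022 × V_1 = 0.024  =>  V_1 = 1.091 V
V_th = V_1 - V_2 = 1.091 - 0 = 1.091 V
Step 2 — R_th: zero the source — replace V1 by a short circuit (node 2 merges into node 0) — and find the resistance seen between A (node 1) and B (node 0).
Reduce the network between node 1 (A) and node 0 (B) by series/parallel combination:
  Rp1 = R1 ‖ R2 (parallel, both between nodes 0 and 1) = 1/(1/500 + 1/50) = 45.45 Ω
R_th = 45.45 Ω
I_n = V_th/R_th = 1.091/45.45 = 0.024 A, and R_n = R_th = 45.45 Ω

Final answer: I_n = 0.024 A, R_n = 45.45 Ω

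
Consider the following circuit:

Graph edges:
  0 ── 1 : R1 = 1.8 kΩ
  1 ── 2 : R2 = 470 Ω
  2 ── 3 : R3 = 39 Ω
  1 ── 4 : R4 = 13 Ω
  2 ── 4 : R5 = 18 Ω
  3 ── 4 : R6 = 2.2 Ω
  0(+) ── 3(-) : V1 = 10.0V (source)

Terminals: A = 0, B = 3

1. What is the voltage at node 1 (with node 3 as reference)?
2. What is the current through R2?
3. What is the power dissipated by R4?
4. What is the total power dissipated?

Nodal analysis, taking node 3 as the 0 V reference.
Source V1 fixes V_0 = 10 V.
KCL at each unknown node (sum of currents leaving = 0; resistances in Ω):
  Node 1: (V_1 - 10)/1800 + (V_1 - V_2)/470 + (V_1 - V_4)/13 = 0
  Node 2: (V_2 - V_1)/470 + (V_2 - 0)/39 + (V_2 - V_4)/18 = 0
  Node 4: (V_4 - V_1)/13 + (V_4 - V_2)/18 + (V_4 - 0)/2.2 = 0
Collecting terms (coefficients in siemens):
  0.07961·V_1 - 0.002128·V_2 - 0.07692·V_4 = 0.005556
  0.08332·V_2 - 0.002128·V_1 - 0.05556·V_4 = 0
  0.587·V_4 - 0.07692·V_1 - 0.05556·V_2 = 0
Solving these 3 simultaneous equations (Gaussian elimination) gives:
  V_1 = 0.08123 V, V_2 = 0.009789 V, V_4 = 0.01157 V
Part 1:
  Read off the nodal solution: V_1 = 0.08123 V
Part 2:
  I_R2 = (V_1 - V_2)/R2 = (0.08123 - 0.009789)/470 = 0.000152 A
  Magnitude: I_R2 = 0.000152 A
Part 3:
  I_R4 = (V_1 - V_4)/R4 = (0.08123 - 0.01157)/13 = 0.005358 A
  P_R4 = I_R4² × R4 = (0.005358)² × 13 = 0.0003733 W
Part 4:
  Power in each resistor, P = (ΔV)²/R:
    P_R1 = (10 - 0.08123)²/1800 = 0.05466 W
    P_R2 = (0.08123 - 0.009789)²/470 = 0.00001086 W
    P_R3 = (0.009789 - 0)²/39 = 0.000002457 W
    P_R4 = (0.08123 - 0.01157)²/13 = 0.0003733 W
    P_R5 = (0.009789 - 0.01157)²/18 = 0.0000001764 W
    P_R6 = (0 - 0.01157)²/2.2 = 0.00006086 W
  P_total = P_R1 + P_R2 + P_R3 + P_R4 + P_R5 + P_R6 = 0.0551 W

Final answers:
1. V_1 = 0.08123 V
2. I_R2 = 0.000152 A
3. P_R4 = 0.0003733 W
4. P_total = 0.0551 W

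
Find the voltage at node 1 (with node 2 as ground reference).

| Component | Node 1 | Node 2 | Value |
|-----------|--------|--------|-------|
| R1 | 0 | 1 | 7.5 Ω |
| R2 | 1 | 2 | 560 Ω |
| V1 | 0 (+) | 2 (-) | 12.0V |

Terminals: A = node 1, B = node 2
Nodal analysis, taking node 2 as the 0 V reference.
Source V1 fixes V_0 = 12 V.
KCL at each unknown node (sum of currents leaving = 0; resistances in Ω):
  Node 1: (V_1 - 12)/7.5 + (V_1 - 0)/560 = 0
Collecting terms: 0.1351 × V_1 = 1.6  =>  V_1 = 11.84 V
The requested potential is V_1 = 11.84 V.

Final answer: V_1 = 11.84 V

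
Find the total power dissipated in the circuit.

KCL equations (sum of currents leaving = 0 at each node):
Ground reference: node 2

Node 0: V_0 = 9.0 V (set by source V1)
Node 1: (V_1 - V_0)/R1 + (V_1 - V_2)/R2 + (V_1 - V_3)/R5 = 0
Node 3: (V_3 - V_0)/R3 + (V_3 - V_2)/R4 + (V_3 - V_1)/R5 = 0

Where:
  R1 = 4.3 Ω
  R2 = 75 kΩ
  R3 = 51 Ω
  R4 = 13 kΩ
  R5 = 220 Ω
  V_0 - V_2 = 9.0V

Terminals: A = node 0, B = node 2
Nodal analysis, taking node 2 as the 0 V reference.
Source V1 fixes V_0 = 9 V.
KCL at each unknown node (sum of currents leaving = 0; resistances in Ω):
  Node 1: (V_1 - 9)/4.3 + (V_1 - 0)/75000 + (V_1 - V_3)/220 = 0
  Node 3: (V_3 - 9)/51 + (V_3 - 0)/13000 + (V_3 - V_1)/220 = 0
Collecting terms (coefficients in siemens):
  0.2371·V_1 - 0.004545·V_3 = 2.093
  0.02423·V_3 - 0.004545·V_1 = 0.1765
Determinant D = (0.2371)(0.02423) - (-0.004545)(-0.004545) = 0.005725
V_1 = [(2.093)(0.02423) - (-0.004545)(0.1765)]/D = 8.999 V
V_3 = [(0.2371)(0.1765) - (2.093)(-0.004545)]/D = 8.971 V
Power in each resistor, P = (ΔV)²/R:
  P_R1 = (9 - 8.999)²/4.3 = 0.0000002601 W
  P_R2 = (8.999 - 0)²/75000 = 0.00108 W
  P_R3 = (9 - 8.971)²/51 = 0.00001623 W
  P_R4 = (0 - 8.971)²/13000 = 0.006191 W
  P_R5 = (8.999 - 8.971)²/220 = 0.000003491 W
P_total = P_R1 + P_R2 + P_R3 + P_R4 + P_R5 = 0.007291 W

Final answer: 0.007291 W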